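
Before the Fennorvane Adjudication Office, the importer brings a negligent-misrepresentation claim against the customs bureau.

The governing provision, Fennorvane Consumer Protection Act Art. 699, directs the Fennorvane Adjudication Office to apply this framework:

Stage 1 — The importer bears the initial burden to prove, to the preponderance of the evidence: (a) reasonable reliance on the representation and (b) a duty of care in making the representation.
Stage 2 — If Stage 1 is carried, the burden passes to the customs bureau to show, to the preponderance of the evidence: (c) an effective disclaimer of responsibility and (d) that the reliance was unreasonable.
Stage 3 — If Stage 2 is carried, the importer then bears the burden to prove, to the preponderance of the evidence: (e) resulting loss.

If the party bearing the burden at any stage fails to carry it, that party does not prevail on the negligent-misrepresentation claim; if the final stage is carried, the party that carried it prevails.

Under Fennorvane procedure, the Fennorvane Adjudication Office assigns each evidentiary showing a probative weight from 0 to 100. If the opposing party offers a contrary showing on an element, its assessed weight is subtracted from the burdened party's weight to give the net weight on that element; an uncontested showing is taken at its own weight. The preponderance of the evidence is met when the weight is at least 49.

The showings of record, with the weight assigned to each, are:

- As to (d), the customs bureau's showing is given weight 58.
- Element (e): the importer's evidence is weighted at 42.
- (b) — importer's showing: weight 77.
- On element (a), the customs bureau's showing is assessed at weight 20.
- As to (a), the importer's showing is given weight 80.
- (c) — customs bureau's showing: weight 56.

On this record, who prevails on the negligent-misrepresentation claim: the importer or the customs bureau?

At Stage 1 the importer must meet the preponderance of the evidence (weight is at least 49): on (a) the weight is 80 less the opposing 20 gives net 60, which does reach 49, so (a) meets the standard; on (b) the weight is 77, ≥ 49, so (b) meets the standard.
  All elements met. The burden passes to the customs bureau.
At Stage 2 the customs bureau must meet the preponderance of the evidence (weight is at least 49): on (c) the weight is 56, ≥ 49, so (c) meets the standard; on (d) the weight is 58, ≥ 49, so (d) meets the standard.
  All elements met. The burden passes to the importer.
At Stage 3 the importer must meet the preponderance of the evidence (weight is at least 49): on (e) the weight is 42, < 49, so (e) does not meet the standard.
  Stage 3 not carried; the importer fails its burden.
The analysis ends at Stage 3; the customs bureau prevails.

customs bureau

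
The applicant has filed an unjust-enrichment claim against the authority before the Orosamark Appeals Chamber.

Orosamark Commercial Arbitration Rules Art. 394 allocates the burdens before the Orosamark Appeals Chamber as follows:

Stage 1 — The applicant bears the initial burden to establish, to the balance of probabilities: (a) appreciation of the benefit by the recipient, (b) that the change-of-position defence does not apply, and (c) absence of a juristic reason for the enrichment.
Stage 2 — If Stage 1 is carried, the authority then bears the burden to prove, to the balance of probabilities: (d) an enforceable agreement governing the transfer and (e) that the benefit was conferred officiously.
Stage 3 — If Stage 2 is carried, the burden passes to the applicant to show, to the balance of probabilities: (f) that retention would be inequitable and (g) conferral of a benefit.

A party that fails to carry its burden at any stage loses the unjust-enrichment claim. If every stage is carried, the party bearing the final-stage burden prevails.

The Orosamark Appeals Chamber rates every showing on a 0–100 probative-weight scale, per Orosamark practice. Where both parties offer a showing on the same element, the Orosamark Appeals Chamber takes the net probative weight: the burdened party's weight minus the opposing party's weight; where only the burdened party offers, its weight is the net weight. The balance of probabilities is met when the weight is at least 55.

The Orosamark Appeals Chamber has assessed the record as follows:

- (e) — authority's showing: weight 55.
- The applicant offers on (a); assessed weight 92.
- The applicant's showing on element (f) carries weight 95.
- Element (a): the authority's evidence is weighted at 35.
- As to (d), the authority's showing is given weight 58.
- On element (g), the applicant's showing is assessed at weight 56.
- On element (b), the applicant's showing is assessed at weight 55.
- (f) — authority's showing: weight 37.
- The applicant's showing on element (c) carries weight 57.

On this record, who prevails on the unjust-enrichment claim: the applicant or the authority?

Stage 1 (applicant, the balance of probabilities, weight is at least 55): (a) net 92−35=57 ≥ 55 — meets; (b) 55 ≥ 55 — meets; (c) 57 ≥ 55 — meets.
  All elements met. The burden passes to the authority.
Stage 2 (authority, the balance of probabilities, weight is at least 55): (d) 58 ≥ 55 — meets; (e) 55 ≥ 55 — meets.
  Stage 2 is satisfied; the onus moves to the applicant.
Stage 3 (applicant, the balance of probabilities, weight is at least 55): (f) net 95−37=58 ≥ 55 — meets; (g) 56 ≥ 55 — meets.
  The applicant carries the last stage.
All stages carried — the applicant prevails.

applicant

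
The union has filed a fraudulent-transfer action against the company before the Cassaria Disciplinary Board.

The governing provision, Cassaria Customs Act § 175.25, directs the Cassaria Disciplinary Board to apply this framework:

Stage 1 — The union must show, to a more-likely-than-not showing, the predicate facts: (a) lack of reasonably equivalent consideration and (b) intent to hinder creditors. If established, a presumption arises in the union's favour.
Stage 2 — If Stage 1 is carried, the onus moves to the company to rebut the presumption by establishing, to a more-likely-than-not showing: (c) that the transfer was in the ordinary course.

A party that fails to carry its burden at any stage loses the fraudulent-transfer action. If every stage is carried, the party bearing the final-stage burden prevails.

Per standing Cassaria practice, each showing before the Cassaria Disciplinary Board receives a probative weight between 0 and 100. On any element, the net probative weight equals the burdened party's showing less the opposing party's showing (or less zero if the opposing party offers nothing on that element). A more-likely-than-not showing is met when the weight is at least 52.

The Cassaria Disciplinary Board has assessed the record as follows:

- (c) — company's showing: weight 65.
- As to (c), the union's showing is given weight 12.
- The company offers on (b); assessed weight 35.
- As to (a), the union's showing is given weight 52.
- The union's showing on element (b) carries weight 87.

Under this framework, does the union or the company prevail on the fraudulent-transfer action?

company

Stage 1 — burden on union; standard: a more-likely-than-not showing (weight is at least 52).
    (a): 52 ≥ 52 [met]
    (b): 87 − 35 = 52 ≥ 52 [met]
  The union carries Stage 1; the company now bears the burden.
Stage 2 — burden on company; standard: a more-likely-than-not showing (weight is at least 52).
    (c): 65 − 12 = 53 ≥ 52 [met]
  Stage 2 carried; the final stage is satisfied.
With every stage satisfied, the company prevails.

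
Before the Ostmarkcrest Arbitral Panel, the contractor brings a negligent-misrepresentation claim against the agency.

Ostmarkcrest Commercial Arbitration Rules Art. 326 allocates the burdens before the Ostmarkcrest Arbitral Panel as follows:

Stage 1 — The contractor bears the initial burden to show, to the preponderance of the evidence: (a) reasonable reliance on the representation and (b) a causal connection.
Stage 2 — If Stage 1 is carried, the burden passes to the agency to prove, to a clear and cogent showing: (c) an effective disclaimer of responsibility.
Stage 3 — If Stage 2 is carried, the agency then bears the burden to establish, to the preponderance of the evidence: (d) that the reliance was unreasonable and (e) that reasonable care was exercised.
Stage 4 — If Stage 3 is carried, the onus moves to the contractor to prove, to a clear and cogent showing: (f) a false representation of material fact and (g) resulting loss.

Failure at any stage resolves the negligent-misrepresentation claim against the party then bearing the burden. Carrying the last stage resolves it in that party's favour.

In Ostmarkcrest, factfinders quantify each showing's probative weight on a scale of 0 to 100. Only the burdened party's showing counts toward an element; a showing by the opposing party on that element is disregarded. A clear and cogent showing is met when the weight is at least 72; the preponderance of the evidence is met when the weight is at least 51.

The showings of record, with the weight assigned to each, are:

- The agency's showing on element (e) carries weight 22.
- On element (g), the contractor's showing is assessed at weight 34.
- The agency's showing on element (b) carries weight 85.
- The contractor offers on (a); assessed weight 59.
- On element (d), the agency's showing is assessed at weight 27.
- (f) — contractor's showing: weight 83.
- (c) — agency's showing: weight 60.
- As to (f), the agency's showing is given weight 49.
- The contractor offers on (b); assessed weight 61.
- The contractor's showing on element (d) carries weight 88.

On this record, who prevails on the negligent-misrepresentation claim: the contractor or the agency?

At Stage 1 the contractor must meet the preponderance of the evidence (weight is at least 51): on (a) the weight is 59, ≥ 51, so (a) meets the standard; on (b) the weight is 61 (the agency's 85 is given no effect), ≥ 51, so (b) meets the standard.
  The contractor carries Stage 1; the agency now bears the burden.
At Stage 2 the agency must meet a clear and cogent showing (weight is at least 72): on (c) the weight is 60, which does not reach 72, so (c) does not meet the standard.
  The agency does not carry Stage 2.
So the contractor prevails.

contractor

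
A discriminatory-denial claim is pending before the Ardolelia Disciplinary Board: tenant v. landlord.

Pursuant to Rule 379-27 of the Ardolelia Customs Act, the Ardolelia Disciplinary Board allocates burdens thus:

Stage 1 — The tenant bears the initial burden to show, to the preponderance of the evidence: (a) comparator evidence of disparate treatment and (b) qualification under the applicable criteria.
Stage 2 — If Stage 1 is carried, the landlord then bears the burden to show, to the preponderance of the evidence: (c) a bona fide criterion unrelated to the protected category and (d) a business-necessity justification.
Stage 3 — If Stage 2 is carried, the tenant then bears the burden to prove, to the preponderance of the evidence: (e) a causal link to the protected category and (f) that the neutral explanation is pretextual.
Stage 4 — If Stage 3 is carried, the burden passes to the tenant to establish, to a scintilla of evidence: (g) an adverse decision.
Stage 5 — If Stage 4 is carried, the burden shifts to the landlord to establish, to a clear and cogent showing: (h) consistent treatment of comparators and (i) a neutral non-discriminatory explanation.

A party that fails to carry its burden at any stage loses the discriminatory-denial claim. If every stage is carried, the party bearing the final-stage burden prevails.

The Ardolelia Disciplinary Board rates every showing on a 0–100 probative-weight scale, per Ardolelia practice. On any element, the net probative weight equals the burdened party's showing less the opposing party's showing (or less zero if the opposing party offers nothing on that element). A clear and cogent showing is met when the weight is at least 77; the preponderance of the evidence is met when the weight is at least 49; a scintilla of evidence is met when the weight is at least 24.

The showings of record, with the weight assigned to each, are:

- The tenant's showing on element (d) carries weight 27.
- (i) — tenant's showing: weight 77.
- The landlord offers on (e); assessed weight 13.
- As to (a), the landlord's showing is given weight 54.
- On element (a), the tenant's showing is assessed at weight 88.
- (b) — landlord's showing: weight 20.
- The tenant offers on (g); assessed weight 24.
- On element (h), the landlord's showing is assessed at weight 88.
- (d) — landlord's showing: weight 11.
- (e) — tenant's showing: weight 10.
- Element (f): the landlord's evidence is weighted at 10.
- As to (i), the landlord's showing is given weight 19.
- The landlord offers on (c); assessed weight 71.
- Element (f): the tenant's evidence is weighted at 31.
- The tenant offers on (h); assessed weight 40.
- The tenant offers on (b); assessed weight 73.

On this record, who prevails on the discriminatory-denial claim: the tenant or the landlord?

At Stage 1 the tenant must meet the preponderance of the evidence (weight is at least 49): on (a) the weight is 88 less the opposing 54 gives net 34, which does not reach 49, so (a) does not meet the standard; on (b) the weight is 73 less the opposing 20 gives net 53, which does reach 49, so (b) meets the standard.
  Not every element is met, so the tenant fails to carry Stage 1.
So the landlord prevails.

landlord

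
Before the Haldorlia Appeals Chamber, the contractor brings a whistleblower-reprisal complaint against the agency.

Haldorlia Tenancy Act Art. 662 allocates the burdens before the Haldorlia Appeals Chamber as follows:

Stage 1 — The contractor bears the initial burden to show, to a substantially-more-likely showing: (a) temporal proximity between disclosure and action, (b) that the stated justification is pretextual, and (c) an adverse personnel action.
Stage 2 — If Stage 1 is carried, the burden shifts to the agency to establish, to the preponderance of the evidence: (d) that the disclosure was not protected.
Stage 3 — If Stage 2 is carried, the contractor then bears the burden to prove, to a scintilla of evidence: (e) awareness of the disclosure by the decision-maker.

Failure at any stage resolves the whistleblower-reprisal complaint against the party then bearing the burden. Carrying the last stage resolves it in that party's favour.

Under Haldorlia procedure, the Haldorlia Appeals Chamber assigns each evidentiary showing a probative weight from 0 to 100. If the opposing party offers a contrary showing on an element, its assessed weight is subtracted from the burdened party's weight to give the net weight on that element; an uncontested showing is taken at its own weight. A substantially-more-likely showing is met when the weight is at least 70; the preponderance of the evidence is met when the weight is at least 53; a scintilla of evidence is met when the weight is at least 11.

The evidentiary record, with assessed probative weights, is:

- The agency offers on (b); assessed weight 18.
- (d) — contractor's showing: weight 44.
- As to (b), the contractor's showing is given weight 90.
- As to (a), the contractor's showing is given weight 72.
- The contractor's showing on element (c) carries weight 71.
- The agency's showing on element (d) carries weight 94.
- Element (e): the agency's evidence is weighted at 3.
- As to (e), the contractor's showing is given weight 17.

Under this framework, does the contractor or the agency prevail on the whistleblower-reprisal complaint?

Stage 1 (contractor, a substantially-more-likely showing, weight is at least 70): (a) 72 ≥ 70 — meets; (b) net 90−18=72 ≥ 70 — meets; (c) 71 ≥ 70 — meets.
  All elements met. The burden passes to the agency.
Stage 2 (agency, the preponderance of the evidence, weight is at least 53): (d) net 94−44=50 < 53 — fails.
  Stage 2 not carried; the agency fails its burden.
So the contractor prevails.

contractor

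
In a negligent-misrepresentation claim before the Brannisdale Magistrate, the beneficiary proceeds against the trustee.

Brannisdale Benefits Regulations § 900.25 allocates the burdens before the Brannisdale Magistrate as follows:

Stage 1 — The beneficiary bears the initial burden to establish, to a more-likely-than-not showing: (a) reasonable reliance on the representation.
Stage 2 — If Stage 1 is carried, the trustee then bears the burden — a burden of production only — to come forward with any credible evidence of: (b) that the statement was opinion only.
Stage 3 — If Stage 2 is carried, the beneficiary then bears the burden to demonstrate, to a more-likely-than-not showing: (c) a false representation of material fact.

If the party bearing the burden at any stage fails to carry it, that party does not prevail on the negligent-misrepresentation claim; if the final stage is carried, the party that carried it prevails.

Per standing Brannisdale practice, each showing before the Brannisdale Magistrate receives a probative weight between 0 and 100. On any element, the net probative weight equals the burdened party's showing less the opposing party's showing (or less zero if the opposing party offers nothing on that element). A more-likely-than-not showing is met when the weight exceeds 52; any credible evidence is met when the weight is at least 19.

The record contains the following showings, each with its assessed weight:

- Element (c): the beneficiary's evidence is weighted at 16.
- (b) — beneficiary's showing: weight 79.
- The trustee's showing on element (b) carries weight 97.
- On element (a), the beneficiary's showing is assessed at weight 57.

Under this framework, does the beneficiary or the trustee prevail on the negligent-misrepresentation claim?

beneficiary

At Stage 1 the beneficiary must meet a more-likely-than-not showing (weight exceeds 52): on (a) the weight is 57, which does exceed 52, so (a) meets the standard.
  All elements met. The burden passes to the trustee.
At Stage 2 the trustee must meet any credible evidence (weight is at least 19): on (b) the weight is 97 less the opposing 79 gives net 18, < 19, so (b) does not meet the standard.
  The trustee does not carry Stage 2.
The analysis ends at Stage 2; the beneficiary prevails.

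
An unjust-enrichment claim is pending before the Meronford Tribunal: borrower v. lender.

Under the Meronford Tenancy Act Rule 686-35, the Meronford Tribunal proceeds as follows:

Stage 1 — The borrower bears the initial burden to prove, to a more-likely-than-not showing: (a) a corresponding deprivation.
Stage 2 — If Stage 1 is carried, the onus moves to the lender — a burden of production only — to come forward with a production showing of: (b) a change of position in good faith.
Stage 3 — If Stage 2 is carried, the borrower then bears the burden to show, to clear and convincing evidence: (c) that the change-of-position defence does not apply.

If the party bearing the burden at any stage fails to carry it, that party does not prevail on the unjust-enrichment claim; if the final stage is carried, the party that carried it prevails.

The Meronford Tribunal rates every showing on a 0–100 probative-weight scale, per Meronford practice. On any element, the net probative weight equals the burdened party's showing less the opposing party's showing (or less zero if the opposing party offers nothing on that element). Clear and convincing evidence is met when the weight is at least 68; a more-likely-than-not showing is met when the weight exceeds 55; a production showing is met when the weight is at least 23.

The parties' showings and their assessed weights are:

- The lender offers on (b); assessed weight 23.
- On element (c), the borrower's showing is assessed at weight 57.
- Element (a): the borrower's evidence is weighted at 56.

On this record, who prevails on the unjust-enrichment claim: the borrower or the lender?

At Stage 1 the borrower must meet a more-likely-than-not showing (weight exceeds 55): on (a) the weight is 56, which does exceed 55, so (a) meets the standard.
  All elements met. The burden passes to the lender.
At Stage 2 the lender must meet a production showing (weight is at least 23): on (b) the weight is 23, which does reach 23, so (b) meets the standard.
  Stage 2 is satisfied; the onus moves to the borrower.
At Stage 3 the borrower must meet clear and convincing evidence (weight is at least 68): on (c) the weight is 57, < 68, so (c) does not meet the standard.
  Not every element is met, so the borrower fails to carry Stage 3.
The lender prevails.

lender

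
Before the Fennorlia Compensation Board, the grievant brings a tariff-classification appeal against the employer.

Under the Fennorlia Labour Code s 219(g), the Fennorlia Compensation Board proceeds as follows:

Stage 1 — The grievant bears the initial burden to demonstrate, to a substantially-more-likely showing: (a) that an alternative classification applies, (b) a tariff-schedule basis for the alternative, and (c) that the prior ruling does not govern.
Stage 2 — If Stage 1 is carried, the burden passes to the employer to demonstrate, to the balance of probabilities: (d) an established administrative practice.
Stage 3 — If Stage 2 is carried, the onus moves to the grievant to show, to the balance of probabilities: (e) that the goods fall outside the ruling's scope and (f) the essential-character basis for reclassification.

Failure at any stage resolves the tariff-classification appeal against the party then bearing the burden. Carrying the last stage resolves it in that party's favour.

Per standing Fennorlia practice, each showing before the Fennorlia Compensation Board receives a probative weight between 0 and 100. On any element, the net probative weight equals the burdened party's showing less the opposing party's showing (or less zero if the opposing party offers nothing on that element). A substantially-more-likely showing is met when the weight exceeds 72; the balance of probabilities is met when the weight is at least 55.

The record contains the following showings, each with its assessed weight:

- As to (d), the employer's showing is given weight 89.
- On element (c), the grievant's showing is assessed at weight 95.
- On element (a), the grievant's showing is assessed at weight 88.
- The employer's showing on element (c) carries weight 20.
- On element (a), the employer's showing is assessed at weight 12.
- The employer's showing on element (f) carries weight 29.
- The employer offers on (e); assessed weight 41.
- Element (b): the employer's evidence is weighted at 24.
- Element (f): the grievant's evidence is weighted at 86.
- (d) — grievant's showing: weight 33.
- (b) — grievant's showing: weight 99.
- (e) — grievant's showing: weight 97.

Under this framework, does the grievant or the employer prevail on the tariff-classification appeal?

Stage 1 — burden on grievant; standard: a substantially-more-likely showing (weight exceeds 72).
    (a): 88 − 12 = 76 > 72 [met]
    (b): 99 − 24 = 75 > 72 [met]
    (c): 95 − 20 = 75 > 72 [met]
  The grievant carries Stage 1; the employer now bears the burden.
Stage 2 — burden on employer; standard: the balance of probabilities (weight is at least 55).
    (d): 89 − 33 = 56 ≥ 55 [met]
  Stage 2 carried; the burden shifts to the grievant.
Stage 3 — burden on grievant; standard: the balance of probabilities (weight is at least 55).
    (e): 97 − 41 = 56 ≥ 55 [met]
    (f): 86 − 29 = 57 ≥ 55 [met]
  Stage 3 carried; the final stage is satisfied.
All stages carried — the grievant prevails.

grievant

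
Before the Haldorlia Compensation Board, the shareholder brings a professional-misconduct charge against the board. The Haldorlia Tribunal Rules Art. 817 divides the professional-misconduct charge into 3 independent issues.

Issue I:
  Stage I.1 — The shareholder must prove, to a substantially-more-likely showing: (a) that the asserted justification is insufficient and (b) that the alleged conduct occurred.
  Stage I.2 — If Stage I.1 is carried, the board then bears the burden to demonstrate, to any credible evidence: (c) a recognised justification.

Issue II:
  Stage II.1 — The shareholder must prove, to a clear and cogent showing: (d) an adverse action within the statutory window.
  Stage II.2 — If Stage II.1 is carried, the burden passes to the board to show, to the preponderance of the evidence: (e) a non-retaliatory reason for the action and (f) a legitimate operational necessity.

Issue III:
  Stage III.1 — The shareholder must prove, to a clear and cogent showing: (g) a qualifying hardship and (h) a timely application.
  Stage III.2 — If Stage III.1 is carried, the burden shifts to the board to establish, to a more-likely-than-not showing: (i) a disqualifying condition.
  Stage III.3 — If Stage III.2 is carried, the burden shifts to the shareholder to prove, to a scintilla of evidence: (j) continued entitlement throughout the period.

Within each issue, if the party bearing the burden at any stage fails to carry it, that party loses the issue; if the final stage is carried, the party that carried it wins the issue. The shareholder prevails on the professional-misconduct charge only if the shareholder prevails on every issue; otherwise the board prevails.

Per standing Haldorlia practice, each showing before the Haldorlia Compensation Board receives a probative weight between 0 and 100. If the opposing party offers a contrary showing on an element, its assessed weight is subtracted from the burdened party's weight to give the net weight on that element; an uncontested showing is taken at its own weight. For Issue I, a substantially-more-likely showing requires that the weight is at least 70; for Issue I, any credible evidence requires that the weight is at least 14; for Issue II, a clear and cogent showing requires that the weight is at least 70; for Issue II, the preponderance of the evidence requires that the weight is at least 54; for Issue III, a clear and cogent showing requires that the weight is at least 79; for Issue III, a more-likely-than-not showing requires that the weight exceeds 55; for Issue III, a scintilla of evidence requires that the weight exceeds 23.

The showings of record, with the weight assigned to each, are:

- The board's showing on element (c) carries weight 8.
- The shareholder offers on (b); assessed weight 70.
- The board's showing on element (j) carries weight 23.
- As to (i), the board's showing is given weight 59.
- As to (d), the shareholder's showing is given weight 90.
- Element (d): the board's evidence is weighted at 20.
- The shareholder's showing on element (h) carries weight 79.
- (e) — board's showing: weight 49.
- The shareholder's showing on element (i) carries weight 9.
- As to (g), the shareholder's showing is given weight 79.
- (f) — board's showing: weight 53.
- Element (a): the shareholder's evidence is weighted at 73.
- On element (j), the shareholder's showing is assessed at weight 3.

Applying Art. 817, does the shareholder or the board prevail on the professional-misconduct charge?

shareholder

— Issue I —
Stage I.1 (shareholder, a substantially-more-likely showing, weight is at least 70): (a) 73 ≥ 70 — meets; (b) 70 ≥ 70 — meets.
  All elements met. The burden passes to the board.
Stage I.2 (board, any credible evidence, weight is at least 14): (c) 8 < 14 — fails.
  Not every element is met, so the board fails to carry Stage I.2.
The analysis ends at Stage I.2; the shareholder prevails on this issue.
— Issue II —
Stage II.1 — burden on shareholder; standard: a clear and cogent showing (weight is at least 70).
    (d): 90 − 20 = 70 ≥ 70 [met]
  All elements met. The burden passes to the board.
Stage II.2 — burden on board; standard: the preponderance of the evidence (weight is at least 54).
    (e): 49 < 54 [not met]
    (f): 53 < 54 [not met]
  Stage II.2 not carried; the board fails its burden.
The analysis ends at Stage II.2; the shareholder prevails on this issue.
— Issue III —
Stage III.1 — burden on shareholder; standard: a clear and cogent showing (weight is at least 79).
    (g): 79 ≥ 79 [met]
    (h): 79 ≥ 79 [met]
  The shareholder carries Stage III.1; the board now bears the burden.
Stage III.2 — burden on board; standard: a more-likely-than-not showing (weight exceeds 55).
    (i): 59 − 9 = 50 ≤ 55 [not met]
  Not every element is met, so the board fails to carry Stage III.2.
The shareholder prevails on this issue.
Per-issue: Issue I → shareholder; Issue II → shareholder; Issue III → shareholder. The shareholder must prevail on every issue; overall, the shareholder prevails.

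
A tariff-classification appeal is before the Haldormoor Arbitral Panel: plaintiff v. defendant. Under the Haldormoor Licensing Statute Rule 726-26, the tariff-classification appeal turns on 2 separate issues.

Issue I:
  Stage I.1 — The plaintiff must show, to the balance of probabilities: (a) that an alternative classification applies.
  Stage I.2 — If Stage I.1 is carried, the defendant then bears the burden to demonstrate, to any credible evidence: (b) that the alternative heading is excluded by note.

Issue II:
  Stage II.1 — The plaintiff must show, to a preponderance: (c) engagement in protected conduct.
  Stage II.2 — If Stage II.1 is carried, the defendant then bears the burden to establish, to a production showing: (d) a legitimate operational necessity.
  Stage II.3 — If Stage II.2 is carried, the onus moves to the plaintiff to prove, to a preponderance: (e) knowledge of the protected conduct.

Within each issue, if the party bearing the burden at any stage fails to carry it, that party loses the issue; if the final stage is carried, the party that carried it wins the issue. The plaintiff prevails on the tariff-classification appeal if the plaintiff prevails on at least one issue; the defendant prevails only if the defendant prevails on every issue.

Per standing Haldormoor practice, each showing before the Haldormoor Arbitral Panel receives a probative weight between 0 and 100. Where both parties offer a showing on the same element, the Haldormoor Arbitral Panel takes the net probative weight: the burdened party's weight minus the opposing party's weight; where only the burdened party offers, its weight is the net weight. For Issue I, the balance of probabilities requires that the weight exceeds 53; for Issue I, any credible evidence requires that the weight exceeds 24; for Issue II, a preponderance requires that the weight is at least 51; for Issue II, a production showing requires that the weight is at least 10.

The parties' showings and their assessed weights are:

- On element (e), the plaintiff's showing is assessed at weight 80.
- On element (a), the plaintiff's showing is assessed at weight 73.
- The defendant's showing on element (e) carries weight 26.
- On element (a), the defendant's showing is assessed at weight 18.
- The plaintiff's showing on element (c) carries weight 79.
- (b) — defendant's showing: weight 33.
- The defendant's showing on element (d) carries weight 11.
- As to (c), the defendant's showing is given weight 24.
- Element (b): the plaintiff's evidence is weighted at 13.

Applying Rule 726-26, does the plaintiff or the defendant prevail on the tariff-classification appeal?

plaintiff

— Issue I —
Stage I.1 — burden on plaintiff; standard: the balance of probabilities (weight exceeds 53).
    (a): 73 − 18 = 55 > 53 [met]
  Stage I.1 is satisfied; the onus moves to the defendant.
Stage I.2 — burden on defendant; standard: any credible evidence (weight exceeds 24).
    (b): 33 − 13 = 20 ≤ 24 [not met]
  Not every element is met, so the defendant fails to carry Stage I.2.
The analysis ends at Stage I.2; the plaintiff prevails on this issue.
— Issue II —
At Stage II.1 the plaintiff must meet a preponderance (weight is at least 51): on (c) the weight is 79 less the opposing 24 gives net 55, ≥ 51, so (c) meets the standard.
  Stage II.1 carried; the burden shifts to the defendant.
At Stage II.2 the defendant must meet a production showing (weight is at least 10): on (d) the weight is 11, which does reach 10, so (d) meets the standard.
  All elements met. The burden passes to the plaintiff.
At Stage II.3 the plaintiff must meet a preponderance (weight is at least 51): on (e) the weight is 80 less the opposing 26 gives net 54, which does reach 51, so (e) meets the standard.
  All elements met at the final stage.
With every stage satisfied, the plaintiff prevails on this issue.
Per-issue: Issue I → plaintiff; Issue II → plaintiff. The plaintiff must prevail on at least one issue; overall, the plaintiff prevails.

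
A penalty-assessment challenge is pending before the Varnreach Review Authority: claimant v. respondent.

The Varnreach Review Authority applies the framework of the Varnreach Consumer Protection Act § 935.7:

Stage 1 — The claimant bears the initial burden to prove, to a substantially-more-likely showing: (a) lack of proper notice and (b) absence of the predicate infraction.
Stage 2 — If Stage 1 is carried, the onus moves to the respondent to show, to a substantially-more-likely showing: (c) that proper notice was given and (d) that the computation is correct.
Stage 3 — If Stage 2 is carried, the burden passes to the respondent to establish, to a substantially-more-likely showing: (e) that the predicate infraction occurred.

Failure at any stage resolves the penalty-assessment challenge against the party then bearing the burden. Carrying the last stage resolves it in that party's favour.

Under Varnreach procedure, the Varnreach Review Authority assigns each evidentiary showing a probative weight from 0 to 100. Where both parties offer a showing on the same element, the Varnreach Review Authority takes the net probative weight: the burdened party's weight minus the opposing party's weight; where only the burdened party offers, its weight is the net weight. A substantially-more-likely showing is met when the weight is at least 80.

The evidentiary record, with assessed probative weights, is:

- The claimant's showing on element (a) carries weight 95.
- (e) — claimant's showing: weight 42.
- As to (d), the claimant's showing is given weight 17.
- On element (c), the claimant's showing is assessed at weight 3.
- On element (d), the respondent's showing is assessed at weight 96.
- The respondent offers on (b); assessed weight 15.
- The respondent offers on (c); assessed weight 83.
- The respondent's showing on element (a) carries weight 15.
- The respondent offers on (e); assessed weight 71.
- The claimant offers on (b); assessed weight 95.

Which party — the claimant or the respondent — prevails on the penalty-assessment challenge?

claimant

At Stage 1 the claimant must meet a substantially-more-likely showing (weight is at least 80): on (a) the weight is 95 less the opposing 15 gives net 80, ≥ 80, so (a) meets the standard; on (b) the weight is 95 less the opposing 15 gives net 80, ≥ 80, so (b) meets the standard.
  Stage 1 is satisfied; the onus moves to the respondent.
At Stage 2 the respondent must meet a substantially-more-likely showing (weight is at least 80): on (c) the weight is 83 less the opposing 3 gives net 80, ≥ 80, so (c) meets the standard; on (d) the weight is 96 less the opposing 17 gives net 79, which does not reach 80, so (d) does not meet the standard.
  Stage 2 not carried; the respondent fails its burden.
So the claimant prevails.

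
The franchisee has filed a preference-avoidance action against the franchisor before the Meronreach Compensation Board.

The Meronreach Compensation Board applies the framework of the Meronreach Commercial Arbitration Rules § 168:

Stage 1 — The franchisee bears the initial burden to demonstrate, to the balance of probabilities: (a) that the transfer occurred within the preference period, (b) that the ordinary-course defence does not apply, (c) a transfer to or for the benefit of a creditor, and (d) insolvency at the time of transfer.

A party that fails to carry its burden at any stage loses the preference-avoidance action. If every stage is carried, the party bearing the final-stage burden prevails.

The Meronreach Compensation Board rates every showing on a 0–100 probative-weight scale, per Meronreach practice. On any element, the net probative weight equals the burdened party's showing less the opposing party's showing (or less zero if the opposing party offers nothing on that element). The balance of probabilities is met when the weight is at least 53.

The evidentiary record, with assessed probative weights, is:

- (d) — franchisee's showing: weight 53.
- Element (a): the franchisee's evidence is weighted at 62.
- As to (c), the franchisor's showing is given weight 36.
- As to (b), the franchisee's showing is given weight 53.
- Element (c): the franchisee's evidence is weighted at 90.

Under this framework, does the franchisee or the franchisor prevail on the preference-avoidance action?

At Stage 1 the franchisee must meet the balance of probabilities (weight is at least 53): on (a) the weight is 62, which does reach 53, so (a) meets the standard; on (b) the weight is 53, ≥ 53, so (b) meets the standard; on (c) the weight is 90 less the opposing 36 gives net 54, which does reach 53, so (c) meets the standard; on (d) the weight is 53, ≥ 53, so (d) meets the standard.
  The franchisee carries the last stage.
All stages carried — the franchisee prevails.

franchisee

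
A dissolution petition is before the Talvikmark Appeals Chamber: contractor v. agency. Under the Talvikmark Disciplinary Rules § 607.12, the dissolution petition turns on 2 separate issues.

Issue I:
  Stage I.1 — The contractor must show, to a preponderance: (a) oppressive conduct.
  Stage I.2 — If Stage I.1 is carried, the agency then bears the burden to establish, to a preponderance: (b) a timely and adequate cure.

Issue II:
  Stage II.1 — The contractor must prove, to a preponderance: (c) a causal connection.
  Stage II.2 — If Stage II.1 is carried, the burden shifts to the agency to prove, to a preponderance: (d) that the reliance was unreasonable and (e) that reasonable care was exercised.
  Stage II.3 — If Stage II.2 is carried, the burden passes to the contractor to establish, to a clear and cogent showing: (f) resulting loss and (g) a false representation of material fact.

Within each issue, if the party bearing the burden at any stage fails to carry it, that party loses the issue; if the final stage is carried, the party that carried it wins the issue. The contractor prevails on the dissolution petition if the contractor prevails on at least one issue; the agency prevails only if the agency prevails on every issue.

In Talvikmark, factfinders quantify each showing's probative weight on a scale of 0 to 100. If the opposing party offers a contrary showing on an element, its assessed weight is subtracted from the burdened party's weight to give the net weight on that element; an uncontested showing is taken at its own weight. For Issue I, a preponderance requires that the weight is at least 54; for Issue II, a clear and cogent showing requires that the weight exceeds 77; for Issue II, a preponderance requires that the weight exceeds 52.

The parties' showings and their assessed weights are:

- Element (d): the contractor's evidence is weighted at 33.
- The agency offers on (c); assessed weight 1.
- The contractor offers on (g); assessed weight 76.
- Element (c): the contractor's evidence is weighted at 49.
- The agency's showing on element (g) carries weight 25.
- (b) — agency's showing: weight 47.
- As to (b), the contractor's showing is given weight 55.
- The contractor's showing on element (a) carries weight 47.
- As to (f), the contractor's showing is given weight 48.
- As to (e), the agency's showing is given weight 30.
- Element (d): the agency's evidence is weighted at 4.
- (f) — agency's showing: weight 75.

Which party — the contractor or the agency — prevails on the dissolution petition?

agency

— Issue I —
At Stage I.1 the contractor must meet a preponderance (weight is at least 54): on (a) the weight is 47, which does not reach 54, so (a) does not meet the standard.
  Not every element is met, so the contractor fails to carry Stage I.1.
The agency prevails on this issue.
— Issue II —
Stage II.1 — burden on contractor; standard: a preponderance (weight exceeds 52).
    (c): 49 − 1 = 48 ≤ 52 [not met]
  The contractor does not carry Stage II.1.
The agency prevails on this issue.
Per-issue: Issue I → agency; Issue II → agency. The contractor must prevail on at least one issue; overall, the agency prevails.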